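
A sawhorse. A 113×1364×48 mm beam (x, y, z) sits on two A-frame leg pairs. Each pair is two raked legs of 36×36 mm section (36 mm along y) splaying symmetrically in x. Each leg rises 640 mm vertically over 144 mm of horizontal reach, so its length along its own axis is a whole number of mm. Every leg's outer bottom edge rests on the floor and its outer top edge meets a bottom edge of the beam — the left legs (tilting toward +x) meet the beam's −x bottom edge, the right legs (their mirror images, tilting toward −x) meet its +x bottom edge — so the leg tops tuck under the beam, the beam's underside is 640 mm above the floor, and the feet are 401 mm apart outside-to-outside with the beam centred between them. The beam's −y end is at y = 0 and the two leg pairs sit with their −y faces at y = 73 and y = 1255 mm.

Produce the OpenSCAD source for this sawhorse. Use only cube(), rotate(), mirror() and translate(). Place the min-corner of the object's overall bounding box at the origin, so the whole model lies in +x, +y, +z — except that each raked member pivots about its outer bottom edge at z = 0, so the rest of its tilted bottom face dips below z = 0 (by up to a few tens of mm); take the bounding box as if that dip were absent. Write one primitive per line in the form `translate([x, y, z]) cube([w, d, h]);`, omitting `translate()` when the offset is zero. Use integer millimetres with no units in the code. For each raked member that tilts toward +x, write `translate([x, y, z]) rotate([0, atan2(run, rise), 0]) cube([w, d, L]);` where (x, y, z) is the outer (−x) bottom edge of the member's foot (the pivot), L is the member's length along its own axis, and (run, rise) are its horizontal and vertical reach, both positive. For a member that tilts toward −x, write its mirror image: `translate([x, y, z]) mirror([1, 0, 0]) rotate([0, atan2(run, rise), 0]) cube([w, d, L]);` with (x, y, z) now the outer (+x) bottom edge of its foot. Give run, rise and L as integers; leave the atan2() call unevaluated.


translate([144, 0, 640]) cube([113, 1364, 48]);
translate([0, 73, 0]) rotate([0, atan2(144, 640), 0]) cube([36, 36, 656]);
translate([401, 73, 0]) mirror([1, 0, 0]) rotate([0, atan2(144, 640), 0]) cube([36, 36, 656]);
translate([0, 1255, 0]) rotate([0, atan2(144, 640), 0]) cube([36, 36, 656]);
translate([401, 1255, 0]) mirror([1, 0, 0]) rotate([0, atan2(144, 640), 0]) cube([36, 36, 656]);


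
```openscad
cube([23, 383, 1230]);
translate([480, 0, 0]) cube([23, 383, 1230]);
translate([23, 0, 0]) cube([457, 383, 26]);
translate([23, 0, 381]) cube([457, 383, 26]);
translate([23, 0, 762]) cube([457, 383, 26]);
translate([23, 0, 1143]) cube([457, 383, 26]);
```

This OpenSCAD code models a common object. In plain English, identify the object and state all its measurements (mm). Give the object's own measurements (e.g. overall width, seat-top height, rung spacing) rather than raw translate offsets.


An open bookshelf. Two side panels, each 23 mm thick, 383 mm deep and 1230 mm tall, stand 503 mm apart (outside-to-outside). Between them sit 4 shelves, each 26 mm thick and 383 mm deep, spanning the full gap between the sides. The bottom shelf rests on the floor (its underside at z = 0) and the clear gap between one shelf's top and the next shelf's underside is 355 mm.


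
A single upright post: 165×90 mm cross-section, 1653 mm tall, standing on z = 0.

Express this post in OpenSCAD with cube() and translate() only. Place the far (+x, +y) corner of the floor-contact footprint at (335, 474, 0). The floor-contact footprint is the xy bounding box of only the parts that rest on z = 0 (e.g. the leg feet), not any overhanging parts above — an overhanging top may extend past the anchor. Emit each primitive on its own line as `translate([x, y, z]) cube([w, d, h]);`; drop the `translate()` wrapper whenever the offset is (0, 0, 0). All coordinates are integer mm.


translate([170, 384, 0]) cube([165, 90, 1653]);


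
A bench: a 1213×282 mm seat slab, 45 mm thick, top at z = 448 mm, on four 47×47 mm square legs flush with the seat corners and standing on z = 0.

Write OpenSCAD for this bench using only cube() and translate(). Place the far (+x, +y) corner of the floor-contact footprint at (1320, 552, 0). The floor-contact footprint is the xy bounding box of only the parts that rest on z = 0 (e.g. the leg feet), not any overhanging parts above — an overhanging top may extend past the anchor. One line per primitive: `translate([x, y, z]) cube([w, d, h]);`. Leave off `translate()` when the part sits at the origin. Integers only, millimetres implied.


translate([107, 270, 403]) cube([1213, 282, 45]);
translate([107, 270, 0]) cube([47, 47, 403]);
translate([107, 505, 0]) cube([47, 47, 403]);
translate([1273, 270, 0]) cube([47, 47, 403]);
translate([1273, 505, 0]) cube([47, 47, 403]);


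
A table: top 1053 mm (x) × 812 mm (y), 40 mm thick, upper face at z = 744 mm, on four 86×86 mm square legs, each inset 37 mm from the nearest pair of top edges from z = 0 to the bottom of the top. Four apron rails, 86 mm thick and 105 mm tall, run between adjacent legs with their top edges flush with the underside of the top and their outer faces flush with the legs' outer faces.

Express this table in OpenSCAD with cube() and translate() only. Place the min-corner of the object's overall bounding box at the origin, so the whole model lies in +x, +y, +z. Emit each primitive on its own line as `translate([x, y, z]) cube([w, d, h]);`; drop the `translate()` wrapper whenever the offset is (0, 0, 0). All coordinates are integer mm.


translate([0, 0, 704]) cube([1053, 812, 40]);
translate([37, 37, 0]) cube([86, 86, 704]);
translate([930, 37, 0]) cube([86, 86, 704]);
translate([37, 689, 0]) cube([86, 86, 704]);
translate([930, 689, 0]) cube([86, 86, 704]);
translate([123, 37, 599]) cube([807, 86, 105]);
translate([123, 689, 599]) cube([807, 86, 105]);
translate([37, 123, 599]) cube([86, 566, 105]);
translate([930, 123, 599]) cube([86, 566, 105]);


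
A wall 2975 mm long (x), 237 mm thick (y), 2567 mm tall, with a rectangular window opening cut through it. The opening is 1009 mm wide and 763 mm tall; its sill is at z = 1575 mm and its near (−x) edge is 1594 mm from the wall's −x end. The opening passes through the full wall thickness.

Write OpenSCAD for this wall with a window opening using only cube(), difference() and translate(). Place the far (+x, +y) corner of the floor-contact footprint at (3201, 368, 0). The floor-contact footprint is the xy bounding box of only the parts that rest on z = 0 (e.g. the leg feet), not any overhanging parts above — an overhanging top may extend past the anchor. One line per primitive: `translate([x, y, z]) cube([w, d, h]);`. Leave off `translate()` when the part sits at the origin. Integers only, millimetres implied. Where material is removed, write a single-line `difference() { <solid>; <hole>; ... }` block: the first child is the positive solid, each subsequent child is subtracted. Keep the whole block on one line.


difference() { translate([226, 131, 0]) cube([2975, 237, 2567]); translate([1820, 131, 1575]) cube([1009, 237, 763]); }


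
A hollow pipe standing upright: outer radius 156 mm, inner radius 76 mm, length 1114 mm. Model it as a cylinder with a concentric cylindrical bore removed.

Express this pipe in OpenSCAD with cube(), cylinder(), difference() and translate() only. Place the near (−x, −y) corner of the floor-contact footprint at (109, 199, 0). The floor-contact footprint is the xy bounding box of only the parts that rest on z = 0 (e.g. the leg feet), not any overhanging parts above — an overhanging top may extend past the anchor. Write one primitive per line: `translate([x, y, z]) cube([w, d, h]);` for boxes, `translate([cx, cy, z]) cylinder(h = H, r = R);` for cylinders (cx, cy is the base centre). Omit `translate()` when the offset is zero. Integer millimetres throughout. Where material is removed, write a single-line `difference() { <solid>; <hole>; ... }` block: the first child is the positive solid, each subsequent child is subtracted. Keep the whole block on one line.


difference() { translate([265, 355, 0]) cylinder(h = 1114, r = 156); translate([265, 355, 0]) cylinder(h = 1114, r = 76); }


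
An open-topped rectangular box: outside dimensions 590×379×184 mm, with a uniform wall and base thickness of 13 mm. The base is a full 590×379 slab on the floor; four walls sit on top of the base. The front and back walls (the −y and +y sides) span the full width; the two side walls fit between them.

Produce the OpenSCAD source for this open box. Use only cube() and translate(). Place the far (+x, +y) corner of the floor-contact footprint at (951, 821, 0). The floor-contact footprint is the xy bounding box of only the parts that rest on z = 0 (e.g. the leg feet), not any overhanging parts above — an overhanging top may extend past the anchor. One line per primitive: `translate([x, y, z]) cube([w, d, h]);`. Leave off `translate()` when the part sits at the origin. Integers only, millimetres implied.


translate([361, 442, 0]) cube([590, 379, 13]);
translate([361, 442, 13]) cube([590, 13, 171]);
translate([361, 808, 13]) cube([590, 13, 171]);
translate([361, 455, 13]) cube([13, 353, 171]);
translate([938, 455, 13]) cube([13, 353, 171]);


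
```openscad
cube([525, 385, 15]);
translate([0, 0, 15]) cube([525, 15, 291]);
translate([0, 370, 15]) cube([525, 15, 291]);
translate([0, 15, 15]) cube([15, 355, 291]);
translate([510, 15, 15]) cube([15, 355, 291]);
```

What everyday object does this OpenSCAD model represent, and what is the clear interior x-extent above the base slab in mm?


An open box. The internal width is 495 mm.

A 525×385 base slab with four walls standing on it — an open box. The base is 525 mm wide and the walls are 15 mm thick, so the internal width is 525 − 2 × 15 = 495 mm.


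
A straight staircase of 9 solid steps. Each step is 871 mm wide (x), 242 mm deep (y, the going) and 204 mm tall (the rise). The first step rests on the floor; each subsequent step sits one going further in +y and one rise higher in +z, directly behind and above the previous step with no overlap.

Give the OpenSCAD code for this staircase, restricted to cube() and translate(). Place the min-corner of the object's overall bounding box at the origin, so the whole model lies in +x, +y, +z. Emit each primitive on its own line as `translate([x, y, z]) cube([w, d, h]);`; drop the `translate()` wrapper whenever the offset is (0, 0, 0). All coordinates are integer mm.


cube([871, 242, 204]);
translate([0, 242, 204]) cube([871, 242, 204]);
translate([0, 484, 408]) cube([871, 242, 204]);
translate([0, 726, 612]) cube([871, 242, 204]);
translate([0, 968, 816]) cube([871, 242, 204]);
translate([0, 1210, 1020]) cube([871, 242, 204]);
translate([0, 1452, 1224]) cube([871, 242, 204]);
translate([0, 1694, 1428]) cube([871, 242, 204]);
translate([0, 1936, 1632]) cube([871, 242, 204]);


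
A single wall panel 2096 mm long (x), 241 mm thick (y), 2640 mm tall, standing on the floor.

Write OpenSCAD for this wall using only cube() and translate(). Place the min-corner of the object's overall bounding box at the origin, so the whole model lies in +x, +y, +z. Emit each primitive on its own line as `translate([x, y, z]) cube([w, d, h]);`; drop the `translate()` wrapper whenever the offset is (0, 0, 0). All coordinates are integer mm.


cube([2096, 241, 2640]);


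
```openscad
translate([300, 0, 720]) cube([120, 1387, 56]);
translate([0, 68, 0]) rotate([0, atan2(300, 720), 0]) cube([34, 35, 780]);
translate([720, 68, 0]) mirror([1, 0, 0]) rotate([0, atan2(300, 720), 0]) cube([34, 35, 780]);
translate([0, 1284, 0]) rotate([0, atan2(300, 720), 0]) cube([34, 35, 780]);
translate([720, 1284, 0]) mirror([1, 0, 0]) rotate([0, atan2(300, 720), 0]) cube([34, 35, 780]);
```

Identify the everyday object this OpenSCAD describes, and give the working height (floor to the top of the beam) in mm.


A sawhorse. The overall height is 776 mm.

A beam across two mirrored pairs of raked legs — a sawhorse. The beam's underside is at z = 720 (matching the legs' vertical rise in atan2(300, 720)) and the beam is 56 mm tall, so its top is at 720 + 56 = 776 mm. The raked legs top out at the beam's underside, so that is the highest point.


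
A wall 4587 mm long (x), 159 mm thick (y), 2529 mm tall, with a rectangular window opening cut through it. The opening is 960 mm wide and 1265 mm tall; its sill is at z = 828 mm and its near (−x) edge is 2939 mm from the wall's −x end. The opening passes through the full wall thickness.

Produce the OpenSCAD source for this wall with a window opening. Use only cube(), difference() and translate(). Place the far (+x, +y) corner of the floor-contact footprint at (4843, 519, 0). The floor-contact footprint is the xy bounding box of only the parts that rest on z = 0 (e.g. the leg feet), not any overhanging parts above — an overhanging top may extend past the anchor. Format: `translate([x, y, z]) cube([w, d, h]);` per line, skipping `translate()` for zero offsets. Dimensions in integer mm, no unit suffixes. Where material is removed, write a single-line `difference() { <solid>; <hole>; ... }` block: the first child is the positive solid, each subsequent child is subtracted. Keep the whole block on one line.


difference() { translate([256, 360, 0]) cube([4587, 159, 2529]); translate([3195, 360, 828]) cube([960, 159, 1265]); }


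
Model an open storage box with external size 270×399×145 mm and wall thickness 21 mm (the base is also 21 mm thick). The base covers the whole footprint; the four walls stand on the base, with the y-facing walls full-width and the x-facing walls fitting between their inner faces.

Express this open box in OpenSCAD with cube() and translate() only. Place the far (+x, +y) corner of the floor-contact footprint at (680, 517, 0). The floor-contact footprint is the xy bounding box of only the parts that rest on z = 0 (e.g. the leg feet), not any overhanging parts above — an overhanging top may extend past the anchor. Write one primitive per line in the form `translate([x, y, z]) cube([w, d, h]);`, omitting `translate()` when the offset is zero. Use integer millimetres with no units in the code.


translate([410, 118, 0]) cube([270, 399, 21]);
translate([410, 118, 21]) cube([270, 21, 124]);
translate([410, 496, 21]) cube([270, 21, 124]);
translate([410, 139, 21]) cube([21, 357, 124]);
translate([659, 139, 21]) cube([21, 357, 124]);


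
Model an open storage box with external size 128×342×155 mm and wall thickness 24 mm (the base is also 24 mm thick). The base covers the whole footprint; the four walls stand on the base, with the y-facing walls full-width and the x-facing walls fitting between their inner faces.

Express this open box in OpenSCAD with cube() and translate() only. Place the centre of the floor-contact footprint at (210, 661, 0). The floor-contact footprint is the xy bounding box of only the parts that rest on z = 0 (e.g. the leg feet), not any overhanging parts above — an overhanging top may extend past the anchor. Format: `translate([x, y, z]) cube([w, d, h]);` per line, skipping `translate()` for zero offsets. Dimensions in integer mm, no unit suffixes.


translate([146, 490, 0]) cube([128, 342, 24]);
translate([146, 490, 24]) cube([128, 24, 131]);
translate([146, 808, 24]) cube([128, 24, 131]);
translate([146, 514, 24]) cube([24, 294, 131]);
translate([250, 514, 24]) cube([24, 294, 131]);


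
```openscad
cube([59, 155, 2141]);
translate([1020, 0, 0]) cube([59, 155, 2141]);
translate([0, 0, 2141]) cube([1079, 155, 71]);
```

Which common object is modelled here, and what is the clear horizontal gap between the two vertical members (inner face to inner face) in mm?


A door frame. The clear opening width is 961 mm.

Two 2141 mm tall posts with a header on top — a door frame. The left jamb is 59 mm wide at x = 0; the right jamb starts at x = 1020. The clear opening is 1020 − 59 = 961 mm.


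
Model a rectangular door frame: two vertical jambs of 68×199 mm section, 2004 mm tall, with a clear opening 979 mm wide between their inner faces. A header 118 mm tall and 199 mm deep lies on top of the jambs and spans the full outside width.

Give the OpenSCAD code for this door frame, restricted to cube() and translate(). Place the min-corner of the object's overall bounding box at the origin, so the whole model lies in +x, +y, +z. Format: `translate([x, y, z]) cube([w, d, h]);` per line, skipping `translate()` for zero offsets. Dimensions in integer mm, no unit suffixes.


cube([68, 199, 2004]);
translate([1047, 0, 0]) cube([68, 199, 2004]);
translate([0, 0, 2004]) cube([1115, 199, 118]);


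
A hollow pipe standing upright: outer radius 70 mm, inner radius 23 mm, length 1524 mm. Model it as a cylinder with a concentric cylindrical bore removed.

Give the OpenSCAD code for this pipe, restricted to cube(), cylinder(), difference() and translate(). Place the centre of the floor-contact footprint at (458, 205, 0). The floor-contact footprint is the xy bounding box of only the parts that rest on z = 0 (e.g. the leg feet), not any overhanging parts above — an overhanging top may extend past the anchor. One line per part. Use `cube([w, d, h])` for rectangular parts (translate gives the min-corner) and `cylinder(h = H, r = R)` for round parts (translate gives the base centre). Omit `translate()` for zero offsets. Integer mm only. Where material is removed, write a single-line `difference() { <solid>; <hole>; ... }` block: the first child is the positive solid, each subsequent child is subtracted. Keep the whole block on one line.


difference() { translate([458, 205, 0]) cylinder(h = 1524, r = 70); translate([458, 205, 0]) cylinder(h = 1524, r = 23); }


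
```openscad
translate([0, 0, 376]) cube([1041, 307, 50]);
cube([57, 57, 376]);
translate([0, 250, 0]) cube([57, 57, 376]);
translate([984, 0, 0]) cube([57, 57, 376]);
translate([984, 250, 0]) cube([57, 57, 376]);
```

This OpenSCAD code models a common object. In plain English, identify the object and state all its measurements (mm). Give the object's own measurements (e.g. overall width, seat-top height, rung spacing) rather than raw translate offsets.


A long wooden bench with a 1041 mm (x) × 307 mm (y) seat, 50 mm thick, its top surface 426 mm above the floor. Four 57 mm square legs at the seat corners, flush with the edges, run from z = 0 to the seat underside.


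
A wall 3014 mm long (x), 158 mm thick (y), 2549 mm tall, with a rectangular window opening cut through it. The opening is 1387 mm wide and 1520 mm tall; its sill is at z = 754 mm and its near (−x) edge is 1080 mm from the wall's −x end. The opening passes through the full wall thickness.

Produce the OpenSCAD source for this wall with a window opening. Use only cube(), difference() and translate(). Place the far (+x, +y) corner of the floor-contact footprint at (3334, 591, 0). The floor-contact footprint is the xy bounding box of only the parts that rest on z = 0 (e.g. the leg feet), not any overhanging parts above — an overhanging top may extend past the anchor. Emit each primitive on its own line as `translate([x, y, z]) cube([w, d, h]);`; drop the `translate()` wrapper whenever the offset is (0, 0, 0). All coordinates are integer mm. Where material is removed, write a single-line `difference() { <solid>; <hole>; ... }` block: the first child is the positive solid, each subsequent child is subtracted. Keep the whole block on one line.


difference() { translate([320, 433, 0]) cube([3014, 158, 2549]); translate([1400, 433, 754]) cube([1387, 158, 1520]); }


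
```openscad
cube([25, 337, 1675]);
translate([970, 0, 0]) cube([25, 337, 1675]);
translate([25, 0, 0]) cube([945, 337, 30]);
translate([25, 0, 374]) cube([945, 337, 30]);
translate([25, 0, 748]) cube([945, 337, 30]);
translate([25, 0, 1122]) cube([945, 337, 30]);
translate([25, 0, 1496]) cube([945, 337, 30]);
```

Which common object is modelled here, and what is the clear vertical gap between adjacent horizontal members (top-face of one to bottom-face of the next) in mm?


A bookshelf. The clear shelf gap is 344 mm.

Two tall side panels with 5 horizontal boards between them — a bookshelf. The first two shelf undersides are at z = 0 and z = 374; with shelf thickness 30, the clear gap is 374 − 0 − 30 = 344 mm.


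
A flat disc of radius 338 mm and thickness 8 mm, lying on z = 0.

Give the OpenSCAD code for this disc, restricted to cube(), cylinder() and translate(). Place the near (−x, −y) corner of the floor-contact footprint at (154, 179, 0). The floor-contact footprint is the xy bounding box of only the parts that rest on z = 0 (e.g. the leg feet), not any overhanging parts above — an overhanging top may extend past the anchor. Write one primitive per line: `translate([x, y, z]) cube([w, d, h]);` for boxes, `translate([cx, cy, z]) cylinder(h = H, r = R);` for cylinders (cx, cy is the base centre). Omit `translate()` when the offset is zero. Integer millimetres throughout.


translate([492, 517, 0]) cylinder(h = 8, r = 338);


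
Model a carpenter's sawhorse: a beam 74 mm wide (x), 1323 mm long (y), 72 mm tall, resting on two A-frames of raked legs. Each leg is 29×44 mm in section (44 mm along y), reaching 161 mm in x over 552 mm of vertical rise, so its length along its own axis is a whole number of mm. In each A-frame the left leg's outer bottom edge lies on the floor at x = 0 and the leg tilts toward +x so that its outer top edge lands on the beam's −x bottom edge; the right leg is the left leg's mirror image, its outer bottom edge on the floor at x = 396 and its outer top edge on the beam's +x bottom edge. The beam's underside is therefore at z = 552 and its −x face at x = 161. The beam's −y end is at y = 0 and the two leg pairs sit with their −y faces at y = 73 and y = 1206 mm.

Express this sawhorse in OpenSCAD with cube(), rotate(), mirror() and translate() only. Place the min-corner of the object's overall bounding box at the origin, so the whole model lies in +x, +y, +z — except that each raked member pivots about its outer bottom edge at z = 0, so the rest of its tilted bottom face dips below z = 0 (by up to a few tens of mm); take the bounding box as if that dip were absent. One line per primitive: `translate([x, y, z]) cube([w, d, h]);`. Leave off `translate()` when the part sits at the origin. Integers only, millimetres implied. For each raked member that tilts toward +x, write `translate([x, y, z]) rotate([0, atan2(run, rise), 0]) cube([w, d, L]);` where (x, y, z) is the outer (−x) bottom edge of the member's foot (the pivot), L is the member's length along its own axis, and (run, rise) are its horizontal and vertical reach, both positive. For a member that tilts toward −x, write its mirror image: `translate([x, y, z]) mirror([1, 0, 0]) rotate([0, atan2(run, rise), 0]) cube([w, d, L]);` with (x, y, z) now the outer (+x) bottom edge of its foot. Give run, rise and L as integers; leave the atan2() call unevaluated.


translate([161, 0, 552]) cube([74, 1323, 72]);
translate([0, 73, 0]) rotate([0, atan2(161, 552), 0]) cube([29, 44, 575]);
translate([396, 73, 0]) mirror([1, 0, 0]) rotate([0, atan2(161, 552), 0]) cube([29, 44, 575]);
translate([0, 1206, 0]) rotate([0, atan2(161, 552), 0]) cube([29, 44, 575]);
translate([396, 1206, 0]) mirror([1, 0, 0]) rotate([0, atan2(161, 552), 0]) cube([29, 44, 575]);


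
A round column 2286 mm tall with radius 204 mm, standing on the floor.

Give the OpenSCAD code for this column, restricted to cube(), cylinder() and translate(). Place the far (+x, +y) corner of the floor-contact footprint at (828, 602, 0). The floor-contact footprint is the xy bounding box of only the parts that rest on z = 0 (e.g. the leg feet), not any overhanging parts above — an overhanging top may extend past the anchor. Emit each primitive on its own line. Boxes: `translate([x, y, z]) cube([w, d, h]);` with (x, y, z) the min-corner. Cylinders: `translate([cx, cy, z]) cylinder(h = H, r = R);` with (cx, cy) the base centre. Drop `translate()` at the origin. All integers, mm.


translate([624, 398, 0]) cylinder(h = 2286, r = 204);


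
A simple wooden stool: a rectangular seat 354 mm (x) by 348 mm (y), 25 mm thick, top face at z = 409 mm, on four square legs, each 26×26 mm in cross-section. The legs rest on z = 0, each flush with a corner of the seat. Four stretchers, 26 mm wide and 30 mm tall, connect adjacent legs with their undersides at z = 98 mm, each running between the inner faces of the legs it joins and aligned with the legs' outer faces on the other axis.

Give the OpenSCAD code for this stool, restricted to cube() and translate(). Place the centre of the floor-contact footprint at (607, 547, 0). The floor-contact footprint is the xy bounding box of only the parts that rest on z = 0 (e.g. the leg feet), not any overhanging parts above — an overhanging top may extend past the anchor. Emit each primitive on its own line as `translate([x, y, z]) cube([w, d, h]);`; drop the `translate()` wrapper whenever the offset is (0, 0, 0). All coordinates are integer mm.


translate([430, 373, 384]) cube([354, 348, 25]);
translate([430, 373, 0]) cube([26, 26, 384]);
translate([758, 373, 0]) cube([26, 26, 384]);
translate([430, 695, 0]) cube([26, 26, 384]);
translate([758, 695, 0]) cube([26, 26, 384]);
translate([456, 373, 98]) cube([302, 26, 30]);
translate([456, 695, 98]) cube([302, 26, 30]);
translate([430, 399, 98]) cube([26, 296, 30]);
translate([758, 399, 98]) cube([26, 296, 30]);


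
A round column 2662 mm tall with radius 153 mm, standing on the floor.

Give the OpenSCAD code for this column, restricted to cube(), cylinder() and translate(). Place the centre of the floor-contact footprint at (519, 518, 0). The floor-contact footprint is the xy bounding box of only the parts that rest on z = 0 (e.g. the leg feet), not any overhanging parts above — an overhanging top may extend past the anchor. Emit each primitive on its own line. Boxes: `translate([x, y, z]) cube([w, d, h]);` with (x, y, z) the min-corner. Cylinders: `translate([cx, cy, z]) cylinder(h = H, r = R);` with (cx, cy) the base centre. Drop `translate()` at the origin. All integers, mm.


translate([519, 518, 0]) cylinder(h = 2662, r = 153);


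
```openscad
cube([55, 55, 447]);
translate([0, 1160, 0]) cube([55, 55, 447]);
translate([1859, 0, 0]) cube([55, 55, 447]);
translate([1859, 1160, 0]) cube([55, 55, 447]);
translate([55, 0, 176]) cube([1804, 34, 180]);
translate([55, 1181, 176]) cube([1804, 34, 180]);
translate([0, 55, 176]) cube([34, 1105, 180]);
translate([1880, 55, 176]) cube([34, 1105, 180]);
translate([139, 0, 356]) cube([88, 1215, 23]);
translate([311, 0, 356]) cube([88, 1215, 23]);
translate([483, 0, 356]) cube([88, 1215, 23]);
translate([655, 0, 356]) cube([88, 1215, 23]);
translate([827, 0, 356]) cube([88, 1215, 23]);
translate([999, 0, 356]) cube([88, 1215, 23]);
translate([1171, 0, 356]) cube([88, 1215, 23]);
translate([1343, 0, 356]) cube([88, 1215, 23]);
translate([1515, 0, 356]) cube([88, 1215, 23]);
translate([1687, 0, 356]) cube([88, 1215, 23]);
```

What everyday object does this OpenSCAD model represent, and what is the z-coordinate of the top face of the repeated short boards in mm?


A bed frame. The slat-top height is 379 mm.

Four posts, four rails, and a row of slats — a bed frame. Slats sit on the rails at z = 176 + 180 = 356; with slat thickness 23, the top is 379 mm.


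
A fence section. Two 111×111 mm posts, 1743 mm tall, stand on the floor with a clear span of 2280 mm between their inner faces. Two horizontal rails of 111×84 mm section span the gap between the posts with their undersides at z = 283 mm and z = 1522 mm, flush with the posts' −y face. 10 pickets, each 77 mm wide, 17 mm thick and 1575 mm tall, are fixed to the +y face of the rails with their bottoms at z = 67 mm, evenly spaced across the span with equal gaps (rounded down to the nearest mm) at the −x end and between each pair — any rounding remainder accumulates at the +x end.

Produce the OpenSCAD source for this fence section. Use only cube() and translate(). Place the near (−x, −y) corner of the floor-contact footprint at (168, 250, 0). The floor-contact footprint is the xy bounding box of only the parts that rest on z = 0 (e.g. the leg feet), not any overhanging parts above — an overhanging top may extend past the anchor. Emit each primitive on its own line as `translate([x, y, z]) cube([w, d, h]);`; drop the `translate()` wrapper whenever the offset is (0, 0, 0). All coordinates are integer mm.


translate([168, 250, 0]) cube([111, 111, 1743]);
translate([2559, 250, 0]) cube([111, 111, 1743]);
translate([279, 250, 283]) cube([2280, 111, 84]);
translate([279, 250, 1522]) cube([2280, 111, 84]);
translate([416, 361, 67]) cube([77, 17, 1575]);
translate([630, 361, 67]) cube([77, 17, 1575]);
translate([844, 361, 67]) cube([77, 17, 1575]);
translate([1058, 361, 67]) cube([77, 17, 1575]);
translate([1272, 361, 67]) cube([77, 17, 1575]);
translate([1486, 361, 67]) cube([77, 17, 1575]);
translate([1700, 361, 67]) cube([77, 17, 1575]);
translate([1914, 361, 67]) cube([77, 17, 1575]);
translate([2128, 361, 67]) cube([77, 17, 1575]);
translate([2342, 361, 67]) cube([77, 17, 1575]);


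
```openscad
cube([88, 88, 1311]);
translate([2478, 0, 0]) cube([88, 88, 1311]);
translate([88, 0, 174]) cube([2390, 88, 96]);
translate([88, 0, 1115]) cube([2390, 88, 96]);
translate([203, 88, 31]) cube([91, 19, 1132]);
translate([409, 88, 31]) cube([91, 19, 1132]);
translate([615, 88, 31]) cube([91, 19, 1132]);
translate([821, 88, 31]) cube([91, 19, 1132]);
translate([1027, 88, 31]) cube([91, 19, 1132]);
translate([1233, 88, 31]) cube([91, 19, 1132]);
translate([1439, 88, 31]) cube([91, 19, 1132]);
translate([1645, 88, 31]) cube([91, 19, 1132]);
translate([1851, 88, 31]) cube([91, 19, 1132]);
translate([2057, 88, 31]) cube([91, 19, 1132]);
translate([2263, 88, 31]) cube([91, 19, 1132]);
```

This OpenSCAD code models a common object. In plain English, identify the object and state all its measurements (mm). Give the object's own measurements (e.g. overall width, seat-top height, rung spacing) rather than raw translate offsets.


A fence section. Two 88×88 mm posts, 1311 mm tall, stand on the floor with a clear span of 2390 mm between their inner faces. Two horizontal rails of 88×96 mm section span the gap between the posts with their undersides at z = 174 mm and z = 1115 mm, flush with the posts' −y face. 11 pickets, each 91 mm wide, 19 mm thick and 1132 mm tall, are fixed to the +y face of the rails with their bottoms at z = 31 mm, spaced across the span with a 115 mm gap after the −x post and between neighbouring pickets, with 124 mm left before the +x post.


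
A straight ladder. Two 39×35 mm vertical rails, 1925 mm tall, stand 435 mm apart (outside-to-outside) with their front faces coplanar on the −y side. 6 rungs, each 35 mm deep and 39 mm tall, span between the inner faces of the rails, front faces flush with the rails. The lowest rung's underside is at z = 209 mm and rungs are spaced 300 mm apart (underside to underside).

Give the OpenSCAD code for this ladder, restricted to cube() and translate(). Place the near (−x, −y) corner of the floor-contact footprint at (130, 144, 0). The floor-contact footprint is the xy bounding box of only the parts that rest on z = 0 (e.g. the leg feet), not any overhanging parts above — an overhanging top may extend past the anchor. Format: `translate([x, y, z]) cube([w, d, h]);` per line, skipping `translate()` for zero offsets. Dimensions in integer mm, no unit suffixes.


translate([130, 144, 0]) cube([39, 35, 1925]);
translate([526, 144, 0]) cube([39, 35, 1925]);
translate([169, 144, 209]) cube([357, 35, 39]);
translate([169, 144, 509]) cube([357, 35, 39]);
translate([169, 144, 809]) cube([357, 35, 39]);
translate([169, 144, 1109]) cube([357, 35, 39]);
translate([169, 144, 1409]) cube([357, 35, 39]);
translate([169, 144, 1709]) cube([357, 35, 39]);


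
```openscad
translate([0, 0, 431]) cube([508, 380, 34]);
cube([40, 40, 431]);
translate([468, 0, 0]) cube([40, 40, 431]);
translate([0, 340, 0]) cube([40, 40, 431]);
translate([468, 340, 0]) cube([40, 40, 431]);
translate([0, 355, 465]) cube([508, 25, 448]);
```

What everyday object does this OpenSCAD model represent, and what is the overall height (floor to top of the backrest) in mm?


A chair. The overall height is 913 mm.

A slab on four corner posts with a tall panel at the back — a chair. The seat slab sits at z = 431 with thickness 34, and the 448 mm backrest starts at the seat top, so the overall height is 431 + 34 + 448 = 913 mm.


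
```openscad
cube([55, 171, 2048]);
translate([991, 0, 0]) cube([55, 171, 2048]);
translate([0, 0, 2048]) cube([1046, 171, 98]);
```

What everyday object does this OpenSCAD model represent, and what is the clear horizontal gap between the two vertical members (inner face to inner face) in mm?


A door frame. The clear opening width is 936 mm.

Two 2048 mm tall posts with a header on top — a door frame. The left jamb is 55 mm wide at x = 0; the right jamb starts at x = 991. The clear opening is 991 − 55 = 936 mm.


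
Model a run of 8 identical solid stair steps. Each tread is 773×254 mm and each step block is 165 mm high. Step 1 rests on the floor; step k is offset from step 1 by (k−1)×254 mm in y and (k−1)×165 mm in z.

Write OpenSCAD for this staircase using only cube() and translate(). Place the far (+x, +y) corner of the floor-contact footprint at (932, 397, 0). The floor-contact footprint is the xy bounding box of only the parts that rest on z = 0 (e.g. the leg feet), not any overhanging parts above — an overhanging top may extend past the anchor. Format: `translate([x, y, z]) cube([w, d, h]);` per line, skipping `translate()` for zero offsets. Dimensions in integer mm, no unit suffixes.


translate([159, 143, 0]) cube([773, 254, 165]);
translate([159, 397, 165]) cube([773, 254, 165]);
translate([159, 651, 330]) cube([773, 254, 165]);
translate([159, 905, 495]) cube([773, 254, 165]);
translate([159, 1159, 660]) cube([773, 254, 165]);
translate([159, 1413, 825]) cube([773, 254, 165]);
translate([159, 1667, 990]) cube([773, 254, 165]);
translate([159, 1921, 1155]) cube([773, 254, 165]);


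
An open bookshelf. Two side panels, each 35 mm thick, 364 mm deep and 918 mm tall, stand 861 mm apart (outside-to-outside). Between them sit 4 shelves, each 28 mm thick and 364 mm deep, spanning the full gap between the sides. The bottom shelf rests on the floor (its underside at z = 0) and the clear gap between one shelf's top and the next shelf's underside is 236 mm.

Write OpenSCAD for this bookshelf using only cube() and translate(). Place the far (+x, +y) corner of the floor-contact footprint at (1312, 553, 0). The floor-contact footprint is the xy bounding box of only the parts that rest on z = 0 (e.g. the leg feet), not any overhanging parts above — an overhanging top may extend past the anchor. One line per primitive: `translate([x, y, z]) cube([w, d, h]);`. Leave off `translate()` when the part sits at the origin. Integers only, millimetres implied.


translate([451, 189, 0]) cube([35, 364, 918]);
translate([1277, 189, 0]) cube([35, 364, 918]);
translate([486, 189, 0]) cube([791, 364, 28]);
translate([486, 189, 264]) cube([791, 364, 28]);
translate([486, 189, 528]) cube([791, 364, 28]);
translate([486, 189, 792]) cube([791, 364, 28]);


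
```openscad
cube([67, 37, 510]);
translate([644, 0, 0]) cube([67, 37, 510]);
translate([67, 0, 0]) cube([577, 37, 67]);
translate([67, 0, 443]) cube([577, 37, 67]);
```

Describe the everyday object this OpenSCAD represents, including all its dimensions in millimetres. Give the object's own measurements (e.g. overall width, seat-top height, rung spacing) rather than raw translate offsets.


A rectangular picture frame lying in the x–z plane (depth along y). The opening is 577 mm wide (x) by 376 mm tall (z), surrounded by a border 67 mm wide on all four sides. The frame is 37 mm deep and is made of two full-height vertical stiles with two horizontal rails fitted between them.


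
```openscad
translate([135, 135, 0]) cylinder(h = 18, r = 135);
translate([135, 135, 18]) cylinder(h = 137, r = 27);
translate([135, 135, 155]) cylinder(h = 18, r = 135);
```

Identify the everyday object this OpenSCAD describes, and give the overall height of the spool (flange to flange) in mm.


A spool. The overall height is 173 mm.

Three coaxial cylinders, large–small–large — a spool. Two 18 mm flanges and a 137 mm core give 18 + 137 + 18 = 173 mm.


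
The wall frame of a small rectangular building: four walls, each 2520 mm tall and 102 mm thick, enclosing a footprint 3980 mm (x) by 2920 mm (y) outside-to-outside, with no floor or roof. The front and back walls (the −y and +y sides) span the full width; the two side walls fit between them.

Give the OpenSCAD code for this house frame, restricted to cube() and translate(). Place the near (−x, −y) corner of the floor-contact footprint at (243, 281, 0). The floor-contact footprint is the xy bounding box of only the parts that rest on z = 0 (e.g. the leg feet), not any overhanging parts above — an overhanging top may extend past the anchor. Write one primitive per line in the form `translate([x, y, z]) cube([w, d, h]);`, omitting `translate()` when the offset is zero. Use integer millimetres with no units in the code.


translate([243, 281, 0]) cube([3980, 102, 2520]);
translate([243, 3099, 0]) cube([3980, 102, 2520]);
translate([243, 383, 0]) cube([102, 2716, 2520]);
translate([4121, 383, 0]) cube([102, 2716, 2520]);


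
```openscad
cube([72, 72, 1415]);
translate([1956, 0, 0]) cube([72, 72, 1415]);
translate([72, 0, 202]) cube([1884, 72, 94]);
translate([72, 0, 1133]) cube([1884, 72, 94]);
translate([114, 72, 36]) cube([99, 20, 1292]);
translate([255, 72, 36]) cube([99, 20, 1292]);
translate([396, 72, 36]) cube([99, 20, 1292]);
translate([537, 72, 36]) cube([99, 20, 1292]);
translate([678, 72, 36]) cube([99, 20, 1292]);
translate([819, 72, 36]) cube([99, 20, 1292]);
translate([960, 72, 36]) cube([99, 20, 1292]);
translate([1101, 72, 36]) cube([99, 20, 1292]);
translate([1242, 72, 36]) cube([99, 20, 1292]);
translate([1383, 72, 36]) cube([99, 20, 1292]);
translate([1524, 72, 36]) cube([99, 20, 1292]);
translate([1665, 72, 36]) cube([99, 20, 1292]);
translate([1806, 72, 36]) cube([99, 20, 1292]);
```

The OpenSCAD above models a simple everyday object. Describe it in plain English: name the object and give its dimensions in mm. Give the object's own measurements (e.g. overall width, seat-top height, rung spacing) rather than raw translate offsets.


A fence section. Two 72×72 mm posts, 1415 mm tall, stand on the floor with a clear span of 1884 mm between their inner faces. Two horizontal rails of 72×94 mm section span the gap between the posts with their undersides at z = 202 mm and z = 1133 mm, flush with the posts' −y face. 13 pickets, each 99 mm wide, 20 mm thick and 1292 mm tall, are fixed to the +y face of the rails with their bottoms at z = 36 mm, spaced across the span with a 42 mm gap after the −x post and between neighbouring pickets, with 51 mm left before the +x post.


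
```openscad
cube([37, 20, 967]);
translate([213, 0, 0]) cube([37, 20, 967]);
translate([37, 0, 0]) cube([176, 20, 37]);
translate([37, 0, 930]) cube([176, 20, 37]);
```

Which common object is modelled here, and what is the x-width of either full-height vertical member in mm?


A picture frame. The border width is 37 mm.

Four thin pieces enclosing a rectangular opening — a picture frame. The two full-height stiles are 967 mm tall; the top rail sits at z = 930 and is 37 mm tall, so the border above the opening is 967 − 930 = 37 mm, matching the stile x-width.


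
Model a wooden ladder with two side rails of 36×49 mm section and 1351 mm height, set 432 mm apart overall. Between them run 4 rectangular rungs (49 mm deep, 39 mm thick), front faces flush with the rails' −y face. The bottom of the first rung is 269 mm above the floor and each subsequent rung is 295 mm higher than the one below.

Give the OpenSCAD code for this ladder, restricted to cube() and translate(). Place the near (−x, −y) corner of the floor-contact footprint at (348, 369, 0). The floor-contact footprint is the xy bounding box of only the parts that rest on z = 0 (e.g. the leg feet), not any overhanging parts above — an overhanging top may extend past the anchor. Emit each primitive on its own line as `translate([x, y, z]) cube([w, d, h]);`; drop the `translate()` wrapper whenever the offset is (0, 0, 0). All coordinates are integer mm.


// rung span = 432 - 2*36 = 360
// rung[k] z = 269 + k*295
translate([348, 369, 0]) cube([36, 49, 1351]);
translate([744, 369, 0]) cube([36, 49, 1351]);
translate([384, 369, 269]) cube([360, 49, 39]);
translate([384, 369, 564]) cube([360, 49, 39]);
translate([384, 369, 859]) cube([360, 49, 39]);
translate([384, 369, 1154]) cube([360, 49, 39]);
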